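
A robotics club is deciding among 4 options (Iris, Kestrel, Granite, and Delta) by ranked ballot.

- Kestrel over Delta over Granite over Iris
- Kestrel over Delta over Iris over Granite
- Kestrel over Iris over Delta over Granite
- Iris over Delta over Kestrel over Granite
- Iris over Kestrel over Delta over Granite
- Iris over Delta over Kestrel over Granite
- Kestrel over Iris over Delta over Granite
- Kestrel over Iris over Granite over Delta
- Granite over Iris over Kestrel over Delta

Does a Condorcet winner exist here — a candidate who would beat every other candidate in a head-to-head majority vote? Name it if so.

Kestrel

Head-to-head results (9 voters total):
Iris vs Kestrel: Kestrel wins 5–4.
Iris vs Granite: Iris wins 7–2.
Iris vs Delta: Iris wins 7–2.
Kestrel vs Granite: Kestrel wins 8–1.
Kestrel vs Delta: Kestrel wins 7–2.
Granite vs Delta: Delta wins 7–2.
Kestrel beats each rival — Iris (5–4), Granite (8–1), Delta (7–2) — so Kestrel is the Condorcet winner.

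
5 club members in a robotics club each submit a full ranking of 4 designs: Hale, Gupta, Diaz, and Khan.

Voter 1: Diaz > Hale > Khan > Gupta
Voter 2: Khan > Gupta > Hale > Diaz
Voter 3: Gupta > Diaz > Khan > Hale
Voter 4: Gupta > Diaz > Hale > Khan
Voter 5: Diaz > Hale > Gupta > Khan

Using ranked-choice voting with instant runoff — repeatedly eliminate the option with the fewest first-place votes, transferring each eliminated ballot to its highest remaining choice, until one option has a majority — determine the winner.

Round 1: Gupta 2, Diaz 2, Khan 1, Hale 0. Hale has the fewest and is eliminated.
Round 2: Gupta 2, Diaz 2, Khan 1. Khan has the fewest and is eliminated.
Round 3: Gupta 3, Diaz 2. Gupta has a majority.

Gupta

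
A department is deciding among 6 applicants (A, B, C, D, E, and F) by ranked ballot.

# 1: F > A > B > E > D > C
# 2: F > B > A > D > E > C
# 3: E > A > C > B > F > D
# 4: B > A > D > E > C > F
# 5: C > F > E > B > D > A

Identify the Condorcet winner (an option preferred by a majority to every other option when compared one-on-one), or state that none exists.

Head-to-head results (5 voters total):
A vs B: B wins 3–2.
A vs C: A wins 4–1.
A vs D: A wins 4–1.
A vs E: A wins 3–2.
A vs F: F wins 3–2.
B vs C: B wins 3–2.
B vs D: B wins 5–0.
B vs E: B wins 3–2.
B vs F: F wins 3–2.
C vs D: D wins 3–2.
C vs E: E wins 4–1.
C vs F: C wins 3–2.
D vs E: E wins 3–2.
D vs F: F wins 4–1.
E vs F: F wins 3–2.
No candidate beats all others: A beats C beats F beats A, a majority cycle.

None — there is no Condorcet winner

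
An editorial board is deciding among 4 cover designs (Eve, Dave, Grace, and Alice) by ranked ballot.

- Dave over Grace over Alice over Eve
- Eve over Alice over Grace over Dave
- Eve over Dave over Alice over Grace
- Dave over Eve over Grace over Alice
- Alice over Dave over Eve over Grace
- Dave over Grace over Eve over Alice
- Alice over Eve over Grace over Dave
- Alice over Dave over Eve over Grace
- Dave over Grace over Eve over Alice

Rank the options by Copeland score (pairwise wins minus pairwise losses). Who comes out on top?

Pairwise results:
  Eve vs Dave: Dave wins 6–3.
  Eve vs Grace: Eve wins 6–3.
  Eve vs Alice: Eve wins 5–4.
  Dave vs Grace: Dave wins 7–2.
  Dave vs Alice: Dave wins 5–4.
  Grace vs Alice: Alice wins 5–4.
Copeland scores (wins − losses):
  Eve: 2 − 1 = 1
  Dave: 3 − 0 = 3
  Grace: 0 − 3 = -3
  Alice: 1 − 2 = -1
Dave has the best Copeland score.

Dave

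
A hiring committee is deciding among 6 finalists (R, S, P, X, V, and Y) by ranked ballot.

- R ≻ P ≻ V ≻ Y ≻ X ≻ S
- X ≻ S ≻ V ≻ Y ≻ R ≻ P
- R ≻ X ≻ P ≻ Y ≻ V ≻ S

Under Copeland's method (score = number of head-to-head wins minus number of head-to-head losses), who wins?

R

Pairwise results:
  R vs S: R wins 2–1.
  R vs P: R wins 3–0.
  R vs X: R wins 2–1.
  R vs V: R wins 2–1.
  R vs Y: R wins 2–1.
  S vs P: P wins 2–1.
  S vs X: X wins 3–0.
  S vs V: V wins 2–1.
  S vs Y: Y wins 2–1.
  P vs X: X wins 2–1.
  P vs V: P wins 2–1.
  P vs Y: P wins 2–1.
  X vs V: X wins 2–1.
  X vs Y: X wins 2–1.
  V vs Y: V wins 2–1.
Copeland scores (wins − losses):
  R: 5 − 0 = 5
  S: 0 − 5 = -5
  P: 3 − 2 = 1
  X: 4 − 1 = 3
  V: 2 − 3 = -1
  Y: 1 − 4 = -3
R has the best Copeland score.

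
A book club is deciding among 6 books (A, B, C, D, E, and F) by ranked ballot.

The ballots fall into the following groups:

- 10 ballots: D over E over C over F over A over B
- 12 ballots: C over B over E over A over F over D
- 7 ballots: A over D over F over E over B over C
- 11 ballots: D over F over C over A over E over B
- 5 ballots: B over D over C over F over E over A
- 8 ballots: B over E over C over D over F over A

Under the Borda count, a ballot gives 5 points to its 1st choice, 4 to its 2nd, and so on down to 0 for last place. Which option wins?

D

Borda scores:
  A: 10·1 + 12·2 + 7·5 + 11·2 + 5·0 + 8·0 = 91
  B: 10·0 + 12·4 + 7·1 + 11·0 + 5·5 + 8·5 = 120
  C: 10·3 + 12·5 + 7·0 + 11·3 + 5·3 + 8·3 = 162
  D: 10·5 + 12·0 + 7·4 + 11·5 + 5·4 + 8·2 = 169
  E: 10·4 + 12·3 + 7·2 + 11·1 + 5·1 + 8·4 = 138
  F: 10·2 + 12·1 + 7·3 + 11·4 + 5·2 + 8·1 = 115
D has the highest total.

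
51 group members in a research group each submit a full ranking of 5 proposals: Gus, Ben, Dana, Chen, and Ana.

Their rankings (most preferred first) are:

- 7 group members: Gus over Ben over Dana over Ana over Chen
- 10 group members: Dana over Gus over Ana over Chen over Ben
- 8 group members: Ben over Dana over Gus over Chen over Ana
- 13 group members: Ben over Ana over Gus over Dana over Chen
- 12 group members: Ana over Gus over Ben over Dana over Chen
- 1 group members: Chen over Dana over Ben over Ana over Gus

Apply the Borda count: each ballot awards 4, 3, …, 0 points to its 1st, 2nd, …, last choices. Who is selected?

Gus

Borda scores:
  Gus: 7·4 + 10·3 + 8·2 + 13·2 + 12·3 + 0 = 136
  Ben: 7·3 + 10·0 + 8·4 + 13·4 + 12·2 + 2 = 131
  Dana: 7·2 + 10·4 + 8·3 + 13·1 + 12·1 + 3 = 106
  Chen: 7·0 + 10·1 + 8·1 + 13·0 + 12·0 + 4 = 22
  Ana: 7·1 + 10·2 + 8·0 + 13·3 + 12·4 + 1 = 115
Gus has the highest total.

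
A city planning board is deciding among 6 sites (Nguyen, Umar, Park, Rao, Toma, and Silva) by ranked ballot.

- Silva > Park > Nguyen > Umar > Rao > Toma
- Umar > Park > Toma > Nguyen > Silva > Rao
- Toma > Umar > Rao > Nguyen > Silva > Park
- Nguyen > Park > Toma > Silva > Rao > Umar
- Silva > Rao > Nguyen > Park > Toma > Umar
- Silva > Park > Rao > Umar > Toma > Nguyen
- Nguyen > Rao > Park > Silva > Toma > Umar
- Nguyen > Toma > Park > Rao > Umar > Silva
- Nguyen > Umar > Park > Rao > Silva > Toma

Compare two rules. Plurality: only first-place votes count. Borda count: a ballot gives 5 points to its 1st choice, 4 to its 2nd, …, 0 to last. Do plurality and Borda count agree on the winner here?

Plurality first-place counts: Nguyen 4, Umar 1, Park 0, Rao 0, Toma 1, Silva 3 → Nguyen.
Borda totals: Nguyen 30, Umar 18, Park 27, Rao 20, Toma 18, Silva 22 → Nguyen.
The two rules agree on Nguyen.

Yes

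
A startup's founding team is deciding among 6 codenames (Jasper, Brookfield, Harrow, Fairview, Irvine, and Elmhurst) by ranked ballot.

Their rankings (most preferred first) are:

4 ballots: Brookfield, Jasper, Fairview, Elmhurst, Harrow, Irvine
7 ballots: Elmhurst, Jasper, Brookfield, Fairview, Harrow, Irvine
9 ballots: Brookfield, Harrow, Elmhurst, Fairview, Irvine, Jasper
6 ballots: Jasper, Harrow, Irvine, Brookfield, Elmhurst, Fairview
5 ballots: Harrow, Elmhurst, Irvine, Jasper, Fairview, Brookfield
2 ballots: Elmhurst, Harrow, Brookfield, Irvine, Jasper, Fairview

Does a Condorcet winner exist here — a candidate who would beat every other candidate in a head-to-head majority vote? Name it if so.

There is no Condorcet winner

Head-to-head results (33 voters total):
Jasper vs Brookfield: Jasper wins 18–15.
Jasper vs Harrow: Jasper wins 17–16.
Jasper vs Fairview: Jasper wins 24–9.
Jasper vs Irvine: Jasper wins 17–16.
Jasper vs Elmhurst: Elmhurst wins 23–10.
Brookfield vs Harrow: Brookfield wins 20–13.
Brookfield vs Fairview: Brookfield wins 28–5.
Brookfield vs Irvine: Brookfield wins 22–11.
Brookfield vs Elmhurst: Brookfield wins 19–14.
Harrow vs Fairview: Harrow wins 22–11.
Harrow vs Irvine: Harrow wins 33–0.
Harrow vs Elmhurst: Harrow wins 20–13.
Fairview vs Irvine: Fairview wins 20–13.
Fairview vs Elmhurst: Elmhurst wins 29–4.
Irvine vs Elmhurst: Elmhurst wins 27–6.
No candidate beats all others: Jasper beats Brookfield beats Elmhurst beats Jasper, a majority cycle.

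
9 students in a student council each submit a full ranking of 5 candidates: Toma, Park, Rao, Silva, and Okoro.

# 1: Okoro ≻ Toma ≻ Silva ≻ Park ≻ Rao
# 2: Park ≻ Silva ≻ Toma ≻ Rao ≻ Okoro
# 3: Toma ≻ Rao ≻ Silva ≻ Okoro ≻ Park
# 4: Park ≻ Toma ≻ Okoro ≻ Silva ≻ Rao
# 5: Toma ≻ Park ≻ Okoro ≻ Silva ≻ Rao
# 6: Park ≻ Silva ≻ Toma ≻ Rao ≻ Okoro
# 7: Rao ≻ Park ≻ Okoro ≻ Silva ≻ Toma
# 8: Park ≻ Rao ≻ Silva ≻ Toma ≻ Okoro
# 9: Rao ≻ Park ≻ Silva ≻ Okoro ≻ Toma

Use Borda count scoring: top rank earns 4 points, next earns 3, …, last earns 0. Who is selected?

Park

Borda scores:
  Toma: 3 + 2 + 4 + 3 + 4 + 2 + 0 + 1 + 0 = 19
  Park: 1 + 4 + 0 + 4 + 3 + 4 + 3 + 4 + 3 = 26
  Rao: 0 + 1 + 3 + 0 + 0 + 1 + 4 + 3 + 4 = 16
  Silva: 2 + 3 + 2 + 1 + 1 + 3 + 1 + 2 + 2 = 17
  Okoro: 4 + 0 + 1 + 2 + 2 + 0 + 2 + 0 + 1 = 12
Park has the highest total.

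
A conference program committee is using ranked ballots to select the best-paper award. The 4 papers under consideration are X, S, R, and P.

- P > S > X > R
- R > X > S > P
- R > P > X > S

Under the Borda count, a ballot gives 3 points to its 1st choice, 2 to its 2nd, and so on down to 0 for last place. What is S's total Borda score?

Borda scores:
  X: 1 + 2 + 1 = 4
  S: 2 + 1 + 0 = 3
  R: 0 + 3 + 3 = 6
  P: 3 + 0 + 2 = 5

3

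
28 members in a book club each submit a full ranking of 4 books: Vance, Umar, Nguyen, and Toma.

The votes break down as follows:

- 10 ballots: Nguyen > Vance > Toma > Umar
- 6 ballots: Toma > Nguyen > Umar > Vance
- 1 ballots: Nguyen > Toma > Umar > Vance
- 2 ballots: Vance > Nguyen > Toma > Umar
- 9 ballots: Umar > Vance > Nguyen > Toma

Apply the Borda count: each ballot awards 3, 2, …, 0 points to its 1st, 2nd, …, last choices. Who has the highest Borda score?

Borda scores:
  Vance: 10·2 + 6·0 + 0 + 2·3 + 9·2 = 44
  Umar: 10·0 + 6·1 + 1 + 2·0 + 9·3 = 34
  Nguyen: 10·3 + 6·2 + 3 + 2·2 + 9·1 = 58
  Toma: 10·1 + 6·3 + 2 + 2·1 + 9·0 = 32
Nguyen has the highest total.

Nguyen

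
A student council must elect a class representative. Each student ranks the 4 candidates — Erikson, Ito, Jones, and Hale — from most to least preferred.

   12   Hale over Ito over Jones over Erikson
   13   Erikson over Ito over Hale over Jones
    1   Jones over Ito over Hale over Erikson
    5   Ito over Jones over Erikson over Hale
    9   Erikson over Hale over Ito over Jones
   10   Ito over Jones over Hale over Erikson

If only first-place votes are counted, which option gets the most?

Erikson

First-place vote totals:
  Erikson: 22
  Ito: 15
  Jones: 1
  Hale: 12
Erikson has the most first-place votes.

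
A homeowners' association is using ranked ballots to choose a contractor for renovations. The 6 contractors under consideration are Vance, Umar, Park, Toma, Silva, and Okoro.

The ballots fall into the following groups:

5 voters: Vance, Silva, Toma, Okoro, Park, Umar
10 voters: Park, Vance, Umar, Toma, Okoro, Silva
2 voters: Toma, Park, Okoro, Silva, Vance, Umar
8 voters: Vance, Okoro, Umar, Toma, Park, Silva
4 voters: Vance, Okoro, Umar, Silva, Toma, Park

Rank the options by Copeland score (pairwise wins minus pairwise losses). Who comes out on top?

Vance

Pairwise results:
  Vance vs Umar: Vance wins 29–0.
  Vance vs Park: Vance wins 17–12.
  Vance vs Toma: Vance wins 27–2.
  Vance vs Silva: Vance wins 27–2.
  Vance vs Okoro: Vance wins 27–2.
  Umar vs Park: Park wins 17–12.
  Umar vs Toma: Umar wins 22–7.
  Umar vs Silva: Umar wins 22–7.
  Umar vs Okoro: Okoro wins 19–10.
  Park vs Toma: Toma wins 19–10.
  Park vs Silva: Park wins 20–9.
  Park vs Okoro: Okoro wins 17–12.
  Toma vs Silva: Toma wins 20–9.
  Toma vs Okoro: Toma wins 17–12.
  Silva vs Okoro: Okoro wins 24–5.
Copeland scores (wins − losses):
  Vance: 5 − 0 = 5
  Umar: 2 − 3 = -1
  Park: 2 − 3 = -1
  Toma: 3 − 2 = 1
  Silva: 0 − 5 = -5
  Okoro: 3 − 2 = 1
Vance has the best Copeland score.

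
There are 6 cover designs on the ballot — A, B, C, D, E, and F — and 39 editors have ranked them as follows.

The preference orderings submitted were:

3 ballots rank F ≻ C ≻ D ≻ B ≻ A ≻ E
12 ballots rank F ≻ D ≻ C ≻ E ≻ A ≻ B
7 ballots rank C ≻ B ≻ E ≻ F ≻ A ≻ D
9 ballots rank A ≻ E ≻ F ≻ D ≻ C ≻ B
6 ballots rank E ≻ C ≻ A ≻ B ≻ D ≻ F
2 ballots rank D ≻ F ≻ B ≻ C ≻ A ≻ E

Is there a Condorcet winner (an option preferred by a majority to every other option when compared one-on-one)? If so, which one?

Head-to-head results (39 voters total):
A vs B: A wins 27–12.
A vs C: C wins 30–9.
A vs D: A wins 22–17.
A vs E: E wins 25–14.
A vs F: F wins 24–15.
B vs C: C wins 37–2.
B vs D: D wins 26–13.
B vs E: E wins 27–12.
B vs F: F wins 26–13.
C vs D: D wins 23–16.
C vs E: C wins 24–15.
C vs F: F wins 26–13.
D vs E: E wins 22–17.
D vs F: F wins 31–8.
E vs F: E wins 22–17.
No candidate beats all others: A beats D beats C beats A, a majority cycle.

None — there is no Condorcet winner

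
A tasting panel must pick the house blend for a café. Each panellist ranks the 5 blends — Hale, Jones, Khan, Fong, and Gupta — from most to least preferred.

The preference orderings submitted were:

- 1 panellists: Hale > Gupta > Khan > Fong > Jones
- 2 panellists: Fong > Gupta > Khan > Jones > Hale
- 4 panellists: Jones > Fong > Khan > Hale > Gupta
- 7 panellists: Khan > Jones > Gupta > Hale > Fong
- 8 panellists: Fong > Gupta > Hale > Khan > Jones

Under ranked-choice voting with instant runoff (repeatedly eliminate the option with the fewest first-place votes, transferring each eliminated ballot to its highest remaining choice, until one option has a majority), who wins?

Round 1: Fong 10, Khan 7, Jones 4, Hale 1, Gupta 0. Gupta has the fewest and is eliminated.
Round 2: Fong 10, Khan 7, Jones 4, Hale 1. Hale has the fewest and is eliminated.
Round 3: Fong 10, Khan 8, Jones 4. Jones has the fewest and is eliminated.
Round 4: Fong 14, Khan 8. Fong has a majority.

Fong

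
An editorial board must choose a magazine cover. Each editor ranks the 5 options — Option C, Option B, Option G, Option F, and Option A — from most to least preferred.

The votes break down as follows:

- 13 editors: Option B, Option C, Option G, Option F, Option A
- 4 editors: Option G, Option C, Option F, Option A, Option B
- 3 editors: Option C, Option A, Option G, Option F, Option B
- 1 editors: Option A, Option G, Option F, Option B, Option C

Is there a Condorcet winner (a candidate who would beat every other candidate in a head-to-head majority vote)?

Yes

Head-to-head results (21 voters total):
Option C vs Option B: Option B wins 14–7.
Option C vs Option G: Option C wins 16–5.
Option C vs Option F: Option C wins 20–1.
Option C vs Option A: Option C wins 20–1.
Option B vs Option G: Option B wins 13–8.
Option B vs Option F: Option B wins 13–8.
Option B vs Option A: Option B wins 13–8.
Option G vs Option F: Option G wins 21–0.
Option G vs Option A: Option G wins 17–4.
Option F vs Option A: Option F wins 17–4.
Option B beats each rival — Option C (14–7), Option G (13–8), Option F (13–8), Option A (13–8) — so Option B is the Condorcet winner.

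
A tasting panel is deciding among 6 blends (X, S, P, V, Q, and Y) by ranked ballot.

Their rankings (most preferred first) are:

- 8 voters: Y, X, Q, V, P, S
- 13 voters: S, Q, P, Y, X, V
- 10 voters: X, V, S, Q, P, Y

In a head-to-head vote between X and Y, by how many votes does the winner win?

11

Ballots ranking X above Y: 10.
Ballots ranking Y above X: 8+13 = 21.
Y wins 21–10, a margin of 11.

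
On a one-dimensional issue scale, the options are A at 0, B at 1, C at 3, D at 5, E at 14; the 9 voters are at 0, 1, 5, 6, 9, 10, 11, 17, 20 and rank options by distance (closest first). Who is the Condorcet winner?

With single-peaked preferences on a line, the Condorcet winner is the candidate closest to the median voter.
The median voter (position 9) is closest to D at 5.
Check: D vs E — voters closer to D: 5 of 9.

D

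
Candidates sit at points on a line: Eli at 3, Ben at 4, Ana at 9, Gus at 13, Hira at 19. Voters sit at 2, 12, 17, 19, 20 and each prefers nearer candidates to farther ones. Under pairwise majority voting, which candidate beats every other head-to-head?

Hira

With single-peaked preferences on a line, the Condorcet winner is the candidate closest to the median voter.
The median voter (position 17) is closest to Hira at 19.
Check: Hira vs Eli — voters closer to Hira: 4 of 5.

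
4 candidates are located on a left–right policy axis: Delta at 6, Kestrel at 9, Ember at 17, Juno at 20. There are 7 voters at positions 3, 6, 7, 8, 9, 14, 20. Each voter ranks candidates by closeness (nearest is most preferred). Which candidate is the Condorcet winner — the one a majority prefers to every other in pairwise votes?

Kestrel

With single-peaked preferences on a line, the Condorcet winner is the candidate closest to the median voter.
The median voter (position 8) is closest to Kestrel at 9.
Check: Kestrel vs Juno — voters closer to Kestrel: 6 of 7.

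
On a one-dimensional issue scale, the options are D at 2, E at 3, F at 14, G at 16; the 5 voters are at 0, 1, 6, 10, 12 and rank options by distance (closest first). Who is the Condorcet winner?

E

With single-peaked preferences on a line, the Condorcet winner is the candidate closest to the median voter.
The median voter (position 6) is closest to E at 3.
Check: E vs D — voters closer to E: 3 of 5.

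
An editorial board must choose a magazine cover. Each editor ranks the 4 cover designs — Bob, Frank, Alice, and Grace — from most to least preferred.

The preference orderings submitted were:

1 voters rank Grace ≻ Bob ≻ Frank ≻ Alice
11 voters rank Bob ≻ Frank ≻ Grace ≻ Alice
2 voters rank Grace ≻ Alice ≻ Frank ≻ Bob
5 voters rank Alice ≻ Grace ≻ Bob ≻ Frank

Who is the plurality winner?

First-place vote totals:
  Bob: 11
  Frank: 0
  Alice: 5
  Grace: 3
Bob has the most first-place votes.

Bob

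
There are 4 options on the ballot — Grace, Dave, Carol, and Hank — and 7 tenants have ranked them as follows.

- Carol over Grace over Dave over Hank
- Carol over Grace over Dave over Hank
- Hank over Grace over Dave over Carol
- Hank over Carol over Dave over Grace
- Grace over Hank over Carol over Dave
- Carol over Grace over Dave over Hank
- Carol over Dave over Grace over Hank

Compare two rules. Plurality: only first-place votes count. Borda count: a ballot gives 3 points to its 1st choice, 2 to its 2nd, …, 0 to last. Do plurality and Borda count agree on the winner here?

Plurality first-place counts: Grace 1, Dave 0, Carol 4, Hank 2 → Carol.
Borda totals: Grace 12, Dave 7, Carol 15, Hank 8 → Carol.
The two rules agree on Carol.

Yes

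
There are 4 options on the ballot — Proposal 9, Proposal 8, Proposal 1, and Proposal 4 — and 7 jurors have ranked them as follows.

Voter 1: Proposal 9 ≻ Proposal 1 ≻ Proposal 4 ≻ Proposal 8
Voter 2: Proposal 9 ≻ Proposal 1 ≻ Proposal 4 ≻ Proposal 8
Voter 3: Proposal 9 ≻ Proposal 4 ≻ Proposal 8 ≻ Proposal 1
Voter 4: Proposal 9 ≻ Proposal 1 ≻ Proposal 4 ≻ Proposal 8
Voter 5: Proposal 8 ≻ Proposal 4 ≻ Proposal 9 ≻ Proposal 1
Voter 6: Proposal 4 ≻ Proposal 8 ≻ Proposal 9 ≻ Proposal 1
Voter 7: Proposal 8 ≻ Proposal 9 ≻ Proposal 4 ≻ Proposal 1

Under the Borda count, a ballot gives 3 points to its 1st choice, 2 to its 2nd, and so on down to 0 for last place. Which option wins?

Proposal 9

Borda scores:
  Proposal 9: 3 + 3 + 3 + 3 + 1 + 1 + 2 = 16
  Proposal 8: 0 + 0 + 1 + 0 + 3 + 2 + 3 = 9
  Proposal 1: 2 + 2 + 0 + 2 + 0 + 0 + 0 = 6
  Proposal 4: 1 + 1 + 2 + 1 + 2 + 3 + 1 = 11
Proposal 9 has the highest total.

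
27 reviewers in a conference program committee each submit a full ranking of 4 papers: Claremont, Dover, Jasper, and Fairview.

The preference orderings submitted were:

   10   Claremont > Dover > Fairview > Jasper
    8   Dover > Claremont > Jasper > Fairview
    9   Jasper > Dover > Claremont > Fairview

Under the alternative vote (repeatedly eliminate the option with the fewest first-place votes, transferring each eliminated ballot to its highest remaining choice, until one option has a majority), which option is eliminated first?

Round 1: Claremont 10, Jasper 9, Dover 8, Fairview 0. Fairview has the fewest and is eliminated.
Round 2: Claremont 10, Jasper 9, Dover 8. Dover has the fewest and is eliminated.
Round 3: Claremont 18, Jasper 9. Claremont has a majority.

Fairview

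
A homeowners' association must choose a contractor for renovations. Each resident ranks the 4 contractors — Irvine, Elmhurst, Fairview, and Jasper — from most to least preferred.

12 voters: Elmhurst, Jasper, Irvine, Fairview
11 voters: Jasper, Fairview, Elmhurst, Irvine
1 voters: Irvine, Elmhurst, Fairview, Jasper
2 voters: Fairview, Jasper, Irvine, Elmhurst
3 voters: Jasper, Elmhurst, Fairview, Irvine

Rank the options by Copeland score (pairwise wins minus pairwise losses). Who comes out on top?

Pairwise results:
  Irvine vs Elmhurst: Elmhurst wins 26–3.
  Irvine vs Fairview: Fairview wins 16–13.
  Irvine vs Jasper: Jasper wins 28–1.
  Elmhurst vs Fairview: Elmhurst wins 16–13.
  Elmhurst vs Jasper: Jasper wins 16–13.
  Fairview vs Jasper: Jasper wins 26–3.
Copeland scores (wins − losses):
  Irvine: 0 − 3 = -3
  Elmhurst: 2 − 1 = 1
  Fairview: 1 − 2 = -1
  Jasper: 3 − 0 = 3
Jasper has the best Copeland score.

Jasper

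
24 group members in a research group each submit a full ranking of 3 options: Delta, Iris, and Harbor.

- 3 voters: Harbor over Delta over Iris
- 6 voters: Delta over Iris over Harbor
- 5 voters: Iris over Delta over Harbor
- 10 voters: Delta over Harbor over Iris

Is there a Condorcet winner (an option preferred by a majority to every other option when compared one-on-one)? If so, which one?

Head-to-head results (24 voters total):
Delta vs Iris: Delta wins 19–5.
Delta vs Harbor: Delta wins 21–3.
Iris vs Harbor: Harbor wins 13–11.
Delta beats each rival — Iris (19–5), Harbor (21–3) — so Delta is the Condorcet winner.

Delta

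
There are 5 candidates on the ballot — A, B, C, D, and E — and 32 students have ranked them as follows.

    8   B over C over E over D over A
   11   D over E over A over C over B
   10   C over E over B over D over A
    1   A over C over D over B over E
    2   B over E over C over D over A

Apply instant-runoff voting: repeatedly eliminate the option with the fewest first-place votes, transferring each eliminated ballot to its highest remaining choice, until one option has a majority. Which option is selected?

C

Round 1: D 11, B 10, C 10, A 1, E 0. E has the fewest and is eliminated.
Round 2: D 11, B 10, C 10, A 1. A has the fewest and is eliminated.
Round 3: C 11, D 11, B 10. B has the fewest and is eliminated.
Round 4: C 21, D 11. C has a majority.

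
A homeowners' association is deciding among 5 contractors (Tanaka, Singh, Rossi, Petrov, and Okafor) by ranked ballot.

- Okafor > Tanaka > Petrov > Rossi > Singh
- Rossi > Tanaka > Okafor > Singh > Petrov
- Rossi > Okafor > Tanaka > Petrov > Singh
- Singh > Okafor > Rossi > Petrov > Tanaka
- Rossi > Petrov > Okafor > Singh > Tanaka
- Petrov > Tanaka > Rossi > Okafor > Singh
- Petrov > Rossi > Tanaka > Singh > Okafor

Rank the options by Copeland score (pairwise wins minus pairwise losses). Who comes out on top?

Pairwise results:
  Tanaka vs Singh: Tanaka wins 5–2.
  Tanaka vs Rossi: Rossi wins 5–2.
  Tanaka vs Petrov: Petrov wins 4–3.
  Tanaka vs Okafor: Okafor wins 4–3.
  Singh vs Rossi: Rossi wins 6–1.
  Singh vs Petrov: Petrov wins 5–2.
  Singh vs Okafor: Okafor wins 5–2.
  Rossi vs Petrov: Rossi wins 4–3.
  Rossi vs Okafor: Rossi wins 5–2.
  Petrov vs Okafor: Okafor wins 4–3.
Copeland scores (wins − losses):
  Tanaka: 1 − 3 = -2
  Singh: 0 − 4 = -4
  Rossi: 4 − 0 = 4
  Petrov: 2 − 2 = 0
  Okafor: 3 − 1 = 2
Rossi has the best Copeland score.

Rossi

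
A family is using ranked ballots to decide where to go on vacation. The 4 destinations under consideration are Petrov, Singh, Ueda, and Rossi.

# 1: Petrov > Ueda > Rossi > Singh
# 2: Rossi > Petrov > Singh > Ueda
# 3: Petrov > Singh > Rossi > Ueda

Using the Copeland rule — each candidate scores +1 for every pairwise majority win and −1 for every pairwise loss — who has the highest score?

Petrov

Pairwise results:
  Petrov vs Singh: Petrov wins 3–0.
  Petrov vs Ueda: Petrov wins 3–0.
  Petrov vs Rossi: Petrov wins 2–1.
  Singh vs Ueda: Singh wins 2–1.
  Singh vs Rossi: Rossi wins 2–1.
  Ueda vs Rossi: Rossi wins 2–1.
Copeland scores (wins − losses):
  Petrov: 3 − 0 = 3
  Singh: 1 − 2 = -1
  Ueda: 0 − 3 = -3
  Rossi: 2 − 1 = 1
Petrov has the best Copeland score.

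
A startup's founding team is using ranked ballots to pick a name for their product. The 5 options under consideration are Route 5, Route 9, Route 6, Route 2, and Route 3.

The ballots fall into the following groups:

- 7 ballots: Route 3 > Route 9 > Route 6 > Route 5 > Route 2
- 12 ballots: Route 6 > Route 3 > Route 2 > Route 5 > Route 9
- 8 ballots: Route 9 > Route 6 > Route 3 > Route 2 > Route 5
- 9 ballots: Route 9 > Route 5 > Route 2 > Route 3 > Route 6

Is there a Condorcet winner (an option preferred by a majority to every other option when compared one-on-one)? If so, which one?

No Condorcet winner

Head-to-head results (36 voters total):
Route 5 vs Route 9: Route 9 wins 24–12.
Route 5 vs Route 6: Route 6 wins 27–9.
Route 5 vs Route 2: Route 2 wins 20–16.
Route 5 vs Route 3: Route 3 wins 27–9.
Route 9 vs Route 6: Route 9 wins 24–12.
Route 9 vs Route 2: Route 9 wins 24–12.
Route 9 vs Route 3: Route 3 wins 19–17.
Route 6 vs Route 2: Route 6 wins 27–9.
Route 6 vs Route 3: Route 6 wins 20–16.
Route 2 vs Route 3: Route 3 wins 27–9.
No candidate beats all others: Route 9 beats Route 6 beats Route 3 beats Route 9, a majority cycle.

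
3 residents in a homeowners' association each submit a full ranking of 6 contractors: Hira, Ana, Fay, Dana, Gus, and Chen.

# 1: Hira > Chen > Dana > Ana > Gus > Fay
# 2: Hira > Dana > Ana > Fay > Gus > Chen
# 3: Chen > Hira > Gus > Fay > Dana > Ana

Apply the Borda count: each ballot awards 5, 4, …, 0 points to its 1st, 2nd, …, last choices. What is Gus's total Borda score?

5

Borda scores:
  Hira: 5 + 5 + 4 = 14
  Ana: 2 + 3 + 0 = 5
  Fay: 0 + 2 + 2 = 4
  Dana: 3 + 4 + 1 = 8
  Gus: 1 + 1 + 3 = 5
  Chen: 4 + 0 + 5 = 9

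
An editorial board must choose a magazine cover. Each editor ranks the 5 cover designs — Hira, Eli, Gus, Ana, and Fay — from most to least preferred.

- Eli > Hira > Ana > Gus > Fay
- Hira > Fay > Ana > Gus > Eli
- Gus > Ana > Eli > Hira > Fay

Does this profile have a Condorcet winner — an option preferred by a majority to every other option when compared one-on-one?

No

Head-to-head results (3 voters total):
Hira vs Eli: Eli wins 2–1.
Hira vs Gus: Hira wins 2–1.
Hira vs Ana: Hira wins 2–1.
Hira vs Fay: Hira wins 3–0.
Eli vs Gus: Gus wins 2–1.
Eli vs Ana: Ana wins 2–1.
Eli vs Fay: Eli wins 2–1.
Gus vs Ana: Ana wins 2–1.
Gus vs Fay: Gus wins 2–1.
Ana vs Fay: Ana wins 2–1.
No candidate beats all others: Hira beats Gus beats Eli beats Hira, a majority cycle.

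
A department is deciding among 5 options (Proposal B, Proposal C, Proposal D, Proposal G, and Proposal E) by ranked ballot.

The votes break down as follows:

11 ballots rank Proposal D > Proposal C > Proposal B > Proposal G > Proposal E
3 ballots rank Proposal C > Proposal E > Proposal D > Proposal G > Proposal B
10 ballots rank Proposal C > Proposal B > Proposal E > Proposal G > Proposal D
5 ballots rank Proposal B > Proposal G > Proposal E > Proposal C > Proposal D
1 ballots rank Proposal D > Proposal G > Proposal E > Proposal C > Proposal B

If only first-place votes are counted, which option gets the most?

First-place vote totals:
  Proposal B: 5
  Proposal C: 13
  Proposal D: 12
  Proposal G: 0
  Proposal E: 0
Proposal C has the most first-place votes.

Proposal C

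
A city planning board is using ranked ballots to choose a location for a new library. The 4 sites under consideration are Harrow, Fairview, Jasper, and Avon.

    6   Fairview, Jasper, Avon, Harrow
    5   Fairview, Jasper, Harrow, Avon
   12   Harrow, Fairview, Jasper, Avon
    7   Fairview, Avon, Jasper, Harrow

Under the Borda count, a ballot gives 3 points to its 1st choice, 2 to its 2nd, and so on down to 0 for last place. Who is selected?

Fairview

Borda scores:
  Harrow: 6·0 + 5·1 + 12·3 + 7·0 = 41
  Fairview: 6·3 + 5·3 + 12·2 + 7·3 = 78
  Jasper: 6·2 + 5·2 + 12·1 + 7·1 = 41
  Avon: 6·1 + 5·0 + 12·0 + 7·2 = 20
Fairview has the highest total.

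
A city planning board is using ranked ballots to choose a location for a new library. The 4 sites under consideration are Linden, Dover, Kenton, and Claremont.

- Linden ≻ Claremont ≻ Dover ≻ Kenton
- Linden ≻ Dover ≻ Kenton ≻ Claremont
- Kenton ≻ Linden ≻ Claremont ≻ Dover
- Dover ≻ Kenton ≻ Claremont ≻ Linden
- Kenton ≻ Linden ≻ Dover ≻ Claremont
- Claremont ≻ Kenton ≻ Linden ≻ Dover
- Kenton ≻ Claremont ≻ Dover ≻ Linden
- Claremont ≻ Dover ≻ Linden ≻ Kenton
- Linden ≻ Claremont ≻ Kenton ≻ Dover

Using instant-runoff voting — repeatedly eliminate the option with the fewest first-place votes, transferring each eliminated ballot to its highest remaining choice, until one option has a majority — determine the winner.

Kenton

Round 1: Linden 3, Kenton 3, Claremont 2, Dover 1. Dover has the fewest and is eliminated.
Round 2: Kenton 4, Linden 3, Claremont 2. Claremont has the fewest and is eliminated.
Round 3: Kenton 5, Linden 4. Kenton has a majority.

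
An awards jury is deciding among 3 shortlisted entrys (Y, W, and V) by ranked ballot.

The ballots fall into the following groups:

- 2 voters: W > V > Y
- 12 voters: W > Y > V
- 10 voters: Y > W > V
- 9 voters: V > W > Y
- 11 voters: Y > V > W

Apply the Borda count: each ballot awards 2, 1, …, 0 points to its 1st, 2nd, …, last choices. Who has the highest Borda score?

Y

Borda scores:
  Y: 2·0 + 12·1 + 10·2 + 9·0 + 11·2 = 54
  W: 2·2 + 12·2 + 10·1 + 9·1 + 11·0 = 47
  V: 2·1 + 12·0 + 10·0 + 9·2 + 11·1 = 31
Y has the highest total.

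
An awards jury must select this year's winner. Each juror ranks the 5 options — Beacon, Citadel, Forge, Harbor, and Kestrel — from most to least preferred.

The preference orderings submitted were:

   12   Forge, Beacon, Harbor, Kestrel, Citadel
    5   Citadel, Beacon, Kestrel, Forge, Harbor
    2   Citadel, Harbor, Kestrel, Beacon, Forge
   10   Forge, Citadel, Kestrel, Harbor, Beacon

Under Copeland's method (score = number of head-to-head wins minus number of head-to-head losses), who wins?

Forge

Pairwise results:
  Beacon vs Citadel: Citadel wins 17–12.
  Beacon vs Forge: Forge wins 22–7.
  Beacon vs Harbor: Beacon wins 17–12.
  Beacon vs Kestrel: Beacon wins 17–12.
  Citadel vs Forge: Forge wins 22–7.
  Citadel vs Harbor: Citadel wins 17–12.
  Citadel vs Kestrel: Citadel wins 17–12.
  Forge vs Harbor: Forge wins 27–2.
  Forge vs Kestrel: Forge wins 22–7.
  Harbor vs Kestrel: Kestrel wins 15–14.
Copeland scores (wins − losses):
  Beacon: 2 − 2 = 0
  Citadel: 3 − 1 = 2
  Forge: 4 − 0 = 4
  Harbor: 0 − 4 = -4
  Kestrel: 1 − 3 = -2
Forge has the best Copeland score.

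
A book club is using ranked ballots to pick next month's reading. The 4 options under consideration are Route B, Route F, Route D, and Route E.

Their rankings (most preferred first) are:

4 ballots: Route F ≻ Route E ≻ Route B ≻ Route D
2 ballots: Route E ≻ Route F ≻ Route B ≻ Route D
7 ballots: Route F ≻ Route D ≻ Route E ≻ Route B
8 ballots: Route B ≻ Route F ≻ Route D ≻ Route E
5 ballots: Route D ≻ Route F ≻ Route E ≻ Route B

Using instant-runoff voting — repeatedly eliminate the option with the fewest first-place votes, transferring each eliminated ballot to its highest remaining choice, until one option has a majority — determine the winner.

Route F

Round 1: Route F 11, Route B 8, Route D 5, Route E 2. Route E has the fewest and is eliminated.
Round 2: Route F 13, Route B 8, Route D 5. Route D has the fewest and is eliminated.
Round 3: Route F 18, Route B 8. Route F has a majority.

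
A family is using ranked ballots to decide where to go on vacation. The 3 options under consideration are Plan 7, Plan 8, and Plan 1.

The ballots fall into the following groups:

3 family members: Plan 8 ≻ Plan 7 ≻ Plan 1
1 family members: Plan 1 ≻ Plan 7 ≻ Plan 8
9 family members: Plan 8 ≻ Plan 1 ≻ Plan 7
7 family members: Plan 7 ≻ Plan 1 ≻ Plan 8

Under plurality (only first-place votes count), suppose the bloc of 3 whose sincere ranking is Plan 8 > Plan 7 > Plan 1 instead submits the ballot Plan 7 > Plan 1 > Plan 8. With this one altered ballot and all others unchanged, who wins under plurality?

Plan 7

First-place totals with the altered ballot: Plan 7 10, Plan 8 9, Plan 1 1.
The switch changes the winner from Plan 8 to Plan 7.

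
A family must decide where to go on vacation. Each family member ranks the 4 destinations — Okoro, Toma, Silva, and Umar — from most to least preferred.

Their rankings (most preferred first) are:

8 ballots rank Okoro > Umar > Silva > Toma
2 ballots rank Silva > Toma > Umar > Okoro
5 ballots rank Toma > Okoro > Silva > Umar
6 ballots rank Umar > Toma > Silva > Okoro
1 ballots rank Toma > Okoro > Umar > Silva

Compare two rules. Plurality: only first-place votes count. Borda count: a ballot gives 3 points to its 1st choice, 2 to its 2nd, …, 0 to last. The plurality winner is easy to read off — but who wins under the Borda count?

Umar

Plurality first-place counts: Okoro 8, Toma 6, Silva 2, Umar 6 → Okoro.
Borda totals: Okoro 36, Toma 34, Silva 25, Umar 37 → Umar.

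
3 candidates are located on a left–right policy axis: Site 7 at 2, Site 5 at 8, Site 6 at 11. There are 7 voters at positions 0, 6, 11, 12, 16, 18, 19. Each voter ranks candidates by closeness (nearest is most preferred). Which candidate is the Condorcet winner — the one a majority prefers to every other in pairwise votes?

Site 6

With single-peaked preferences on a line, the Condorcet winner is the candidate closest to the median voter.
The median voter (position 12) is closest to Site 6 at 11.
Check: Site 6 vs Site 7 — voters closer to Site 6: 5 of 7.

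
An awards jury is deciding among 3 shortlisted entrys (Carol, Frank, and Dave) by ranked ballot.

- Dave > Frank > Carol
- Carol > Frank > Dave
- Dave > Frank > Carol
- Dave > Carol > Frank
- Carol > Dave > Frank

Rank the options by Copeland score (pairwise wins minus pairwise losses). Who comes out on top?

Dave

Pairwise results:
  Carol vs Frank: Carol wins 3–2.
  Carol vs Dave: Dave wins 3–2.
  Frank vs Dave: Dave wins 4–1.
Copeland scores (wins − losses):
  Carol: 1 − 1 = 0
  Frank: 0 − 2 = -2
  Dave: 2 − 0 = 2
Dave has the best Copeland score.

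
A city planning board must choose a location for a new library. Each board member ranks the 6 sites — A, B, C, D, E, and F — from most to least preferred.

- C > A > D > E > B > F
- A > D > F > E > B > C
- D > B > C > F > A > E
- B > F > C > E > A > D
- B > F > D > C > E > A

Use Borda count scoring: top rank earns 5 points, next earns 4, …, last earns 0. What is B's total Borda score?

16

Borda scores:
  A: 4 + 5 + 1 + 1 + 0 = 11
  B: 1 + 1 + 4 + 5 + 5 = 16
  C: 5 + 0 + 3 + 3 + 2 = 13
  D: 3 + 4 + 5 + 0 + 3 = 15
  E: 2 + 2 + 0 + 2 + 1 = 7
  F: 0 + 3 + 2 + 4 + 4 = 13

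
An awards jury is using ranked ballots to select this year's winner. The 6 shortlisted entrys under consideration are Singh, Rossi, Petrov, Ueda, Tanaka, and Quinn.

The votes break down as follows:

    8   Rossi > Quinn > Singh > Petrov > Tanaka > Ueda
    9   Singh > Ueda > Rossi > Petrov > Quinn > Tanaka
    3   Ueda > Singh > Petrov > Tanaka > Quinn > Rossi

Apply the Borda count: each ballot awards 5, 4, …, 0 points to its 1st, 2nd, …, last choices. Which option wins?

Singh

Borda scores:
  Singh: 8·3 + 9·5 + 3·4 = 81
  Rossi: 8·5 + 9·3 + 3·0 = 67
  Petrov: 8·2 + 9·2 + 3·3 = 43
  Ueda: 8·0 + 9·4 + 3·5 = 51
  Tanaka: 8·1 + 9·0 + 3·2 = 14
  Quinn: 8·4 + 9·1 + 3·1 = 44
Singh has the highest total.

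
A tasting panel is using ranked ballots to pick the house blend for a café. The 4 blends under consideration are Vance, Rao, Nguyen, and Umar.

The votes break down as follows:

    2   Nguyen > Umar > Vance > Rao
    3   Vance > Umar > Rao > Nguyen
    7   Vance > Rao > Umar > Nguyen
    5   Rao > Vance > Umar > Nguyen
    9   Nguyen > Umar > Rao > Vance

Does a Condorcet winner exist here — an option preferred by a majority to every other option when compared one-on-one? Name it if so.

Head-to-head results (26 voters total):
Vance vs Rao: Rao wins 14–12.
Vance vs Nguyen: Vance wins 15–11.
Vance vs Umar: Vance wins 15–11.
Rao vs Nguyen: Rao wins 15–11.
Rao vs Umar: Umar wins 14–12.
Nguyen vs Umar: Umar wins 15–11.
No candidate beats all others: Vance beats Umar beats Rao beats Vance, a majority cycle.

There is no Condorcet winner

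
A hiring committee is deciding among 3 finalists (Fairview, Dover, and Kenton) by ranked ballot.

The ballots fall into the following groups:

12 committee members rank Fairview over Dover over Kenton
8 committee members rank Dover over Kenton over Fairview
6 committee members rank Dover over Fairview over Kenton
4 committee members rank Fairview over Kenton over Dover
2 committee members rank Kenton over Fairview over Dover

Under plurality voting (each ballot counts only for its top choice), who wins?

First-place vote totals:
  Fairview: 16
  Dover: 14
  Kenton: 2
Fairview has the most first-place votes.

Fairview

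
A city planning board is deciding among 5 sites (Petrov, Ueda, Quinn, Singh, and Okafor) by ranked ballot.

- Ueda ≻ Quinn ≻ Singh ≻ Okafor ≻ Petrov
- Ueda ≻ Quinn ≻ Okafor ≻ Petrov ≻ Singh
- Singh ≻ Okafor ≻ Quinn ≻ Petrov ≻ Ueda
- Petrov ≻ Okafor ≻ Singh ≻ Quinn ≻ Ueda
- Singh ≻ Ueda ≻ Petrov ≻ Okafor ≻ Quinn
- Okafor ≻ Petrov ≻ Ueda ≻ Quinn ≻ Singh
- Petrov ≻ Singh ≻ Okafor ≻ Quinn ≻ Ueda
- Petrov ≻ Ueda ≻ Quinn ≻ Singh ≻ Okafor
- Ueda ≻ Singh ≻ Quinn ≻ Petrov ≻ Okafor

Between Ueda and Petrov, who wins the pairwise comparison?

Ballots ranking Ueda above Petrov: 4.
Ballots ranking Petrov above Ueda: 5.
Petrov wins the head-to-head, 5–4.

Petrov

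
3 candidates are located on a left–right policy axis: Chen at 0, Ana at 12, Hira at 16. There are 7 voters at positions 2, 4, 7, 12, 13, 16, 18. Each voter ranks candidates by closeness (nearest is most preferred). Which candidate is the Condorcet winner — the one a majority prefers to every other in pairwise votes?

With single-peaked preferences on a line, the Condorcet winner is the candidate closest to the median voter.
The median voter (position 12) is closest to Ana at 12.
Check: Ana vs Chen — voters closer to Ana: 5 of 7.

Ana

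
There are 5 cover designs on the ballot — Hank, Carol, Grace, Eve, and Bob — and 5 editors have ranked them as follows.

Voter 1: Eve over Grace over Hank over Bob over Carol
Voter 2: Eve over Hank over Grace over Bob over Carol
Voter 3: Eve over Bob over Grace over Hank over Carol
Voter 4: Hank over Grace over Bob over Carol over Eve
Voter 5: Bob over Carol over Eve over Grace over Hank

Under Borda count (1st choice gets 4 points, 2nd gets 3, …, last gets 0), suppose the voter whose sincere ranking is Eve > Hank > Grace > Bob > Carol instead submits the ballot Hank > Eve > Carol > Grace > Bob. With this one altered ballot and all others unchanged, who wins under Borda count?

Borda totals with the altered ballot: Hank 11, Carol 6, Grace 10, Eve 13, Bob 10.
The winner is unchanged: still Eve.

Eve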